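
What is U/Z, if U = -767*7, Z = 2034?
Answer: -5369/2034 ≈ -2.6396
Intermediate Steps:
U = -5369
U/Z = -5369/2034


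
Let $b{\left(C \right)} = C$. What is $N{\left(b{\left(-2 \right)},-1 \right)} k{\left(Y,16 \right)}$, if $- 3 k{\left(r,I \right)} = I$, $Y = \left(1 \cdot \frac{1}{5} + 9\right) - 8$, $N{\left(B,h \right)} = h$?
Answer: $\frac{16}{3} \approx 5.3333$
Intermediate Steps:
$Y = \frac{6}{5}$ ($Y = \left(1 \cdot \frac{1}{5} + 9\right) - 8 = \left(\frac{1}{5} + 9\right) - 8 = \frac{46}{5} - 8 = \frac{6}{5} \approx 1.2$)
$k{\left(r,I \right)} = - \frac{I}{3}$
$N{\left(b{\left(-2 \right)},-1 \right)} k{\left(Y,16 \right)} = - \frac{\left(-1\right) 16}{3} = \left(-1\right) \left(- \frac{16}{3}\right) = \frac{16}{3}$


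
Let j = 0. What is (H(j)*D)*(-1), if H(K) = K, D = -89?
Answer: 0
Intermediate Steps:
(H(j)*D)*(-1) = (0*(-89))*(-1) = 0*(-1) = 0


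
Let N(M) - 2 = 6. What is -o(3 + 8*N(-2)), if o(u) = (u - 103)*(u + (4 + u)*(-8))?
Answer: -18036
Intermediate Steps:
N(M) = 8 (N(M) = 2 + 6 = 8)
o(u) = (-103 + u)*(-32 - 7*u) (o(u) = (-103 + u)*(u + (-32 - 8*u)) = (-103 + u)*(-32 - 7*u))
-o(3 + 8*N(-2)) = -(3296 - 7*(3 + 8*8)**2 + 689*(3 + 8*8)) = -(3296 - 7*(3 + 64)**2 + 689*(3 + 64)) = -(3296 - 7*67**2 + 689*67) = -(3296 - 7*4489 + 46163) = -(3296 - 31423 + 46163) = -1*18036 = -18036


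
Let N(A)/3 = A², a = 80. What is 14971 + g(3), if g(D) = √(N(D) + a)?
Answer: 14971 + √107 ≈ 14981.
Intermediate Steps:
N(A) = 3*A²
g(D) = √(80 + 3*D²) (g(D) = √(3*D² + 80) = √(80 + 3*D²))
14971 + g(3) = 14971 + √(80 + 3*3²) = 14971 + √(80 + 3*9) = 14971 + √(80 + 27) = 14971 + √107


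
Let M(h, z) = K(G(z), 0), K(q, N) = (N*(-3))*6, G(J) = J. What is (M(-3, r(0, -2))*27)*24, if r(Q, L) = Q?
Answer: 0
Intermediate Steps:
K(q, N) = -18*N (K(q, N) = -3*N*6 = -18*N)
M(h, z) = 0 (M(h, z) = -18*0 = 0)
(M(-3, r(0, -2))*27)*24 = (0*27)*24 = 0*24 = 0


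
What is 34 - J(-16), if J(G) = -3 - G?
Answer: 21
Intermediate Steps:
34 - J(-16) = 34 - (-3 - 1*(-16)) = 34 - (-3 + 16) = 34 - 1*13 = 34 - 13 = 21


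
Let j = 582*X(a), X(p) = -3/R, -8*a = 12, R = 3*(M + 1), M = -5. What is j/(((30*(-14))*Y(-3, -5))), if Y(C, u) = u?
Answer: 97/1400 ≈ 0.069286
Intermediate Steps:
R = -12 (R = 3*(-5 + 1) = 3*(-4) = -12)
a = -3/2 (a = -⅛*12 = -3/2 ≈ -1.5000)
X(p) = ¼ (X(p) = -3/(-12) = -3*(-1/12) = ¼)
j = 291/2 (j = 582*(¼) = 291/2 ≈ 145.50)
j/(((30*(-14))*Y(-3, -5))) = 291/(2*(((30*(-14))*(-5)))) = 291/(2*((-420*(-5)))) = (291/2)/2100 = (291/2)*(1/2100) = 97/1400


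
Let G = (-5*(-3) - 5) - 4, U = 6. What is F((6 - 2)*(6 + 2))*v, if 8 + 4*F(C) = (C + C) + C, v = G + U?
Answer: 264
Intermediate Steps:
G = 6 (G = (15 - 5) - 4 = 10 - 4 = 6)
v = 12 (v = 6 + 6 = 12)
F(C) = -2 + 3*C/4 (F(C) = -2 + ((C + C) + C)/4 = -2 + (2*C + C)/4 = -2 + (3*C)/4 = -2 + 3*C/4)
F((6 - 2)*(6 + 2))*v = (-2 + 3*((6 - 2)*(6 + 2))/4)*12 = (-2 + 3*(4*8)/4)*12 = (-2 + (¾)*32)*12 = (-2 + 24)*12 = 22*12 = 264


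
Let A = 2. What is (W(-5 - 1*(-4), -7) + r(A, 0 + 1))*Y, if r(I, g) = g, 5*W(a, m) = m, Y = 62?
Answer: -124/5 ≈ -24.800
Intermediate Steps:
W(a, m) = m/5
(W(-5 - 1*(-4), -7) + r(A, 0 + 1))*Y = ((⅕)*(-7) + (0 + 1))*62 = (-7/5 + 1)*62 = -⅖*62 = -124/5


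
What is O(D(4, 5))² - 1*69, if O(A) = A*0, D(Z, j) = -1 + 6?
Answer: -69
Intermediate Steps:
D(Z, j) = 5
O(A) = 0
O(D(4, 5))² - 1*69 = 0² - 1*69 = 0 - 69 = -69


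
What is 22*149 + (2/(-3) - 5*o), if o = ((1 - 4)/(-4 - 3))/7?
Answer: 481723/147 ≈ 3277.0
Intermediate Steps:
o = 3/49 (o = -3/(-7)*(⅐) = -3*(-⅐)*(⅐) = (3/7)*(⅐) = 3/49 ≈ 0.061224)
22*149 + (2/(-3) - 5*o) = 22*149 + (2/(-3) - 5*3/49) = 3278 + (2*(-⅓) - 15/49) = 3278 + (-⅔ - 15/49) = 3278 - 143/147 = 481723/147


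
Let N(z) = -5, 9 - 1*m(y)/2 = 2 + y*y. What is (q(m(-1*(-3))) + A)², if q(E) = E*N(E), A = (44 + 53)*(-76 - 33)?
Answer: 111365809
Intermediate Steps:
m(y) = 14 - 2*y² (m(y) = 18 - 2*(2 + y*y) = 18 - 2*(2 + y²) = 18 + (-4 - 2*y²) = 14 - 2*y²)
A = -10573 (A = 97*(-109) = -10573)
q(E) = -5*E (q(E) = E*(-5) = -5*E)
(q(m(-1*(-3))) + A)² = (-5*(14 - 2*(-1*(-3))²) - 10573)² = (-5*(14 - 2*3²) - 10573)² = (-5*(14 - 2*9) - 10573)² = (-5*(14 - 18) - 10573)² = (-5*(-4) - 10573)² = (20 - 10573)² = (-10553)² = 111365809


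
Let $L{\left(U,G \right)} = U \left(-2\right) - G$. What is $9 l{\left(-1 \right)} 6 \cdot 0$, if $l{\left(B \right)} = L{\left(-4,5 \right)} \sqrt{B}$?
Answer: $0$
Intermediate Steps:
$L{\left(U,G \right)} = - G - 2 U$ ($L{\left(U,G \right)} = - 2 U - G = - G - 2 U$)
$l{\left(B \right)} = 3 \sqrt{B}$ ($l{\left(B \right)} = \left(\left(-1\right) 5 - -8\right) \sqrt{B} = \left(-5 + 8\right) \sqrt{B} = 3 \sqrt{B}$)
$9 l{\left(-1 \right)} 6 \cdot 0 = 9 \cdot 3 \sqrt{-1} \cdot 6 \cdot 0 = 9 \cdot 3 i 6 \cdot 0 = 27 i 6 \cdot 0 = 162 i 0 = 0$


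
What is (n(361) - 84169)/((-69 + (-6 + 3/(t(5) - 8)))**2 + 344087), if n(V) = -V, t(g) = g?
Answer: -84530/349863 ≈ -0.24161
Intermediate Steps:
(n(361) - 84169)/((-69 + (-6 + 3/(t(5) - 8)))**2 + 344087) = (-1*361 - 84169)/((-69 + (-6 + 3/(5 - 8)))**2 + 344087) = (-361 - 84169)/((-69 + (-6 + 3/(-3)))**2 + 344087) = -84530/((-69 + (-6 + 3*(-1/3)))**2 + 344087) = -84530/((-69 + (-6 - 1))**2 + 344087) = -84530/((-69 - 7)**2 + 344087) = -84530/((-76)**2 + 344087) = -84530/(5776 + 344087) = -84530/349863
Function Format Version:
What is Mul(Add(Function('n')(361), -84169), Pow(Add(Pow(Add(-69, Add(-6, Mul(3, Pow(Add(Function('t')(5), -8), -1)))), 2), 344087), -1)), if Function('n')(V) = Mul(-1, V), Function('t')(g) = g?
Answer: Rational(-84530, 349863) ≈ -0.24161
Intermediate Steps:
Mul(Add(Function('n')(361), -84169), Pow(Add(Pow(Add(-69, Add(-6, Mul(3, Pow(Add(Function('t')(5), -8), -1)))), 2), 344087), -1)) = Mul(Add(Mul(-1, 361), -84169), Pow(Add(Pow(Add(-69, Add(-6, Mul(3, Pow(Add(5, -8), -1)))), 2), 344087), -1)) = Mul(Add(-361, -84169), Pow(Add(Pow(Add(-69, Add(-6, Mul(3, Pow(-3, -1)))), 2), 344087), -1)) = Mul(-84530, Pow(Add(Pow(Add(-69, Add(-6, Mul(3, Rational(-1, 3)))), 2), 344087), -1)) = Mul(-84530, Pow(Add(Pow(Add(-69, Add(-6, -1)), 2), 344087), -1)) = Mul(-84530, Pow(Add(Pow(Add(-69, -7), 2), 344087), -1)) = Mul(-84530, Pow(Add(Pow(-76, 2), 344087), -1)) = Mul(-84530, Pow(Add(5776, 344087), -1)) = Mul(-84530, Pow(349863, -1)) = Mul(-84530, Rational(1, 349863)) = Rational(-84530, 349863)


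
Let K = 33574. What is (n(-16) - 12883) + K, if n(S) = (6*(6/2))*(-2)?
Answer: 20655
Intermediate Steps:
n(S) = -36 (n(S) = (6*(6*(½)))*(-2) = (6*3)*(-2) = 18*(-2) = -36)
(n(-16) - 12883) + K = (-36 - 12883) + 33574 = -12919 + 33574 = 20655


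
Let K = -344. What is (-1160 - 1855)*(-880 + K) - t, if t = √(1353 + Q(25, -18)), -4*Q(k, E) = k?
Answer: 3690360 - √5387/2 ≈ 3.6903e+6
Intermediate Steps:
Q(k, E) = -k/4
t = √5387/2 (t = √(1353 - ¼*25) = √(1353 - 25/4) = √(5387/4) = √5387/2 ≈ 36.698)
(-1160 - 1855)*(-880 + K) - t = (-1160 - 1855)*(-880 - 344) - √5387/2 = -3015*(-1224) - √5387/2 = 3690360 - √5387/2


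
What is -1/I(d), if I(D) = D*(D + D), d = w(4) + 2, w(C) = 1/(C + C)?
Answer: -32/289 ≈ -0.11073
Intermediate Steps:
w(C) = 1/(2*C)
d = 17/8 (d = (½)/4 + 2 = (½)*(¼) + 2 = ⅛ + 2 = 17/8 ≈ 2.1250)
I(D) = 2*D² (I(D) = D*(2*D) = 2*D²)
-1/I(d) = -1/(2*(17/8)²) = -1/(2*(289/64)) = -1/289/32 = -1*32/289 = -32/289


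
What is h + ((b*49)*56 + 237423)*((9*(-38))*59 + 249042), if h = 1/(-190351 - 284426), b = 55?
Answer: 42197103132885503/474777 ≈ 8.8878e+10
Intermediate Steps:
h = -1/474777 (h = 1/(-474777) = -1/474777 ≈ -2.1063e-6)
h + ((b*49)*56 + 237423)*((9*(-38))*59 + 249042) = -1/474777 + ((55*49)*56 + 237423)*((9*(-38))*59 + 249042) = -1/474777 + (2695*56 + 237423)*(-342*59 + 249042) = -1/474777 + (150920 + 237423)*(-20178 + 249042) = -1/474777 + 388343*228864 = -1/474777 + 88877732352 = 42197103132885503/474777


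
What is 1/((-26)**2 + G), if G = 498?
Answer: 1/1174 ≈ 0.00085179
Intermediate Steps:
1/((-26)**2 + G) = 1/((-26)**2 + 498) = 1/(676 + 498) = 1/1174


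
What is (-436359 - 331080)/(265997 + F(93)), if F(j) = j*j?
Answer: -767439/274646 ≈ -2.7943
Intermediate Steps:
F(j) = j**2
(-436359 - 331080)/(265997 + F(93)) = (-436359 - 331080)/(265997 + 93**2) = -767439/(265997 + 8649) = -767439/274646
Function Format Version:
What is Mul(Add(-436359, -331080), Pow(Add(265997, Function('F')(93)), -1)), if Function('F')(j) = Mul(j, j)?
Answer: Rational(-767439, 274646) ≈ -2.7943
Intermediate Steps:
Function('F')(j) = Pow(j, 2)
Mul(Add(-436359, -331080), Pow(Add(265997, Function('F')(93)), -1)) = Mul(Add(-436359, -331080), Pow(Add(265997, Pow(93, 2)), -1)) = Mul(-767439, Pow(Add(265997, 8649), -1)) = Mul(-767439, Pow(274646, -1)) = Mul(-767439, Rational(1, 274646)) = Rational(-767439, 274646)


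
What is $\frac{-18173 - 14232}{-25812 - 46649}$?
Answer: $\frac{32405}{72461} \approx 0.44721$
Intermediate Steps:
$\frac{-18173 - 14232}{-25812 - 46649} = - \frac{32405}{-72461} = \left(-32405\right) \left(- \frac{1}{72461}\right) = \frac{32405}{72461}$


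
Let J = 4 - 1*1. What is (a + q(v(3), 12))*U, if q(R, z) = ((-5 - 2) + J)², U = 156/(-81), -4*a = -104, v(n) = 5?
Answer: -728/9 ≈ -80.889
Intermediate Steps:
a = 26 (a = -¼*(-104) = 26)
U = -52/27 (U = 156*(-1/81) = -52/27 ≈ -1.9259)
J = 3 (J = 4 - 1 = 3)
q(R, z) = 16 (q(R, z) = ((-5 - 2) + 3)² = (-7 + 3)² = (-4)² = 16)
(a + q(v(3), 12))*U = (26 + 16)*(-52/27) = 42*(-52/27) = -728/9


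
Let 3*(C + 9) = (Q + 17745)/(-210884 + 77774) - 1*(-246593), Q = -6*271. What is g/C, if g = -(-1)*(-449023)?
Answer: -6641050170/1215569783 ≈ -5.4633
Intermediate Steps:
Q = -1626
g = -449023 (g = -1*449023 = -449023)
C = 1215569783/14790 (C = -9 + ((-1626 + 17745)/(-210884 + 77774) - 1*(-246593))/3 = -9 + (16119/(-133110) + 246593)/3 = -9 + (16119*(-1/133110) + 246593)/3 = -9 + (-597/4930 + 246593)/3 = -9 + (1/3)*(1215702893/4930) = -9 + 1215702893/14790 = 1215569783/14790 ≈ 82189.)
g/C = -449023/1215569783/14790 = -449023*14790/1215569783 = -6641050170/1215569783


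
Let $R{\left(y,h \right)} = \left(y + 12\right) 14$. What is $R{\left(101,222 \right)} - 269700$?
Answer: $-268118$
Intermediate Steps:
$R{\left(y,h \right)} = 168 + 14 y$ ($R{\left(y,h \right)} = \left(12 + y\right) 14 = 168 + 14 y$)
$R{\left(101,222 \right)} - 269700 = \left(168 + 14 \cdot 101\right) - 269700 = \left(168 + 1414\right) - 269700 = 1582 - 269700 = -268118$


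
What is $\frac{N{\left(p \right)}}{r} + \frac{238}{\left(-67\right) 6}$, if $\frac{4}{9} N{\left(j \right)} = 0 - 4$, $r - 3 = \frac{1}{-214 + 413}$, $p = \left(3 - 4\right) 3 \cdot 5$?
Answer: $- \frac{431153}{120198} \approx -3.587$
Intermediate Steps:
$p = -15$ ($p = \left(-1\right) 3 \cdot 5 = \left(-3\right) 5 = -15$)
$r = \frac{598}{199}$ ($r = 3 + \frac{1}{-214 + 413} = 3 + \frac{1}{199} = \frac{598}{199} \approx 3.005$)
$N{\left(j \right)} = -9$ ($N{\left(j \right)} = \frac{9 \left(0 - 4\right)}{4} = \frac{9}{4} \left(-4\right) = -9$)
$\frac{N{\left(p \right)}}{r} + \frac{238}{\left(-67\right) 6} = - \frac{9}{\frac{598}{199}} + \frac{238}{\left(-67\right) 6} = \left(-9\right) \frac{199}{598} + \frac{238}{-402} = - \frac{1791}{598} + 238 \left(- \frac{1}{402}\right) = - \frac{1791}{598} - \frac{119}{201} = - \frac{431153}{120198}$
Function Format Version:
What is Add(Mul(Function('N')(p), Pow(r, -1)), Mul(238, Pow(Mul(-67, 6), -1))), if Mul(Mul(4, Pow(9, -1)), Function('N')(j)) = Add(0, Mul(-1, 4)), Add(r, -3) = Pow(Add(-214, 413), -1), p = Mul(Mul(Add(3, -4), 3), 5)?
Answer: Rational(-431153, 120198) ≈ -3.5870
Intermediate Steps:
p = -15 (p = Mul(Mul(-1, 3), 5) = Mul(-3, 5) = -15)
r = Rational(598, 199) (r = Add(3, Pow(Add(-214, 413), -1)) = Add(3, Pow(199, -1)) = Add(3, Rational(1, 199)) = Rational(598, 199) ≈ 3.0050)
Function('N')(j) = -9 (Function('N')(j) = Mul(Rational(9, 4), Add(0, Mul(-1, 4))) = Mul(Rational(9, 4), Add(0, -4)) = Mul(Rational(9, 4), -4) = -9)
Add(Mul(Function('N')(p), Pow(r, -1)), Mul(238, Pow(Mul(-67, 6), -1))) = Add(Mul(-9, Pow(Rational(598, 199), -1)), Mul(238, Pow(Mul(-67, 6), -1))) = Add(Mul(-9, Rational(199, 598)), Mul(238, Pow(-402, -1))) = Add(Rational(-1791, 598), Mul(238, Rational(-1, 402))) = Add(Rational(-1791, 598), Rational(-119, 201)) = Rational(-431153, 120198)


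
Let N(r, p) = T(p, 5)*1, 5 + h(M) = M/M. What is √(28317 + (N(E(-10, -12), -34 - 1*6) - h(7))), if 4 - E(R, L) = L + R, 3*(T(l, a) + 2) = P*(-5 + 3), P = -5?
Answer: √254901/3 ≈ 168.29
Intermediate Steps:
T(l, a) = 4/3 (T(l, a) = -2 + (-5*(-5 + 3))/3 = -2 + (-5*(-2))/3 = -2 + (⅓)*10 = -2 + 10/3 = 4/3)
E(R, L) = 4 - L - R (E(R, L) = 4 - (L + R) = 4 + (-L - R) = 4 - L - R)
h(M) = -4 (h(M) = -5 + M/M = -5 + 1 = -4)
N(r, p) = 4/3 (N(r, p) = (4/3)*1 = 4/3)
√(28317 + (N(E(-10, -12), -34 - 1*6) - h(7))) = √(28317 + (4/3 - 1*(-4))) = √(28317 + (4/3 + 4)) = √(28317 + 16/3) = √(84967/3) = √254901/3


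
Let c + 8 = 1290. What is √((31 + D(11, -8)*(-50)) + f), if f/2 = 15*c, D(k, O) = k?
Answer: √37941 ≈ 194.78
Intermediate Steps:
c = 1282 (c = -8 + 1290 = 1282)
f = 38460 (f = 2*(15*1282) = 2*19230 = 38460)
√((31 + D(11, -8)*(-50)) + f) = √((31 + 11*(-50)) + 38460) = √((31 - 550) + 38460) = √(-519 + 38460) = √37941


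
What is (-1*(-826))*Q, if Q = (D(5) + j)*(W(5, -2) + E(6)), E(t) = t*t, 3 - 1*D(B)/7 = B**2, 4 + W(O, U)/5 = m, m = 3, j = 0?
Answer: -3943324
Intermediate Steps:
W(O, U) = -5 (W(O, U) = -20 + 5*3 = -20 + 15 = -5)
D(B) = 21 - 7*B**2
E(t) = t**2
Q = -4774 (Q = ((21 - 7*5**2) + 0)*(-5 + 6**2) = ((21 - 7*25) + 0)*(-5 + 36) = ((21 - 175) + 0)*31 = (-154 + 0)*31 = -154*31 = -4774)
(-1*(-826))*Q = -1*(-826)*(-4774) = 826*(-4774) = -3943324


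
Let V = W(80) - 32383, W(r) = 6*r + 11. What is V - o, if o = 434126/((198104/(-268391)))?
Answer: 55098789249/99052 ≈ 5.5626e+5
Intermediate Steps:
W(r) = 11 + 6*r
o = -58257755633/99052 (o = 434126/((198104*(-1/268391))) = 434126/(-198104/268391) = 434126*(-268391/198104) = -58257755633/99052 ≈ -5.8815e+5)
V = -31892 (V = (11 + 6*80) - 32383 = (11 + 480) - 32383 = 491 - 32383 = -31892)
V - o = -31892 - 1*(-58257755633/99052) = -31892 + 58257755633/99052 = 55098789249/99052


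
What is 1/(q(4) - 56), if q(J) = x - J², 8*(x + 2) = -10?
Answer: -4/301 ≈ -0.013289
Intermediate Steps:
x = -13/4 (x = -2 + (⅛)*(-10) = -2 - 5/4 = -13/4 ≈ -3.2500)
q(J) = -13/4 - J²
1/(q(4) - 56) = 1/((-13/4 - 1*4²) - 56) = 1/((-13/4 - 1*16) - 56) = 1/((-13/4 - 16) - 56) = 1/(-77/4 - 56) = 1/(-301/4) = -4/301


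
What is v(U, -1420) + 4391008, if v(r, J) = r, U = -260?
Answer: 4390748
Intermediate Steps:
v(U, -1420) + 4391008 = -260 + 4391008 = 4390748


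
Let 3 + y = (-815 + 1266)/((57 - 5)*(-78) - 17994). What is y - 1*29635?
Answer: -653518351/22050 ≈ -29638.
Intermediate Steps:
y = -66601/22050 (y = -3 + (-815 + 1266)/((57 - 5)*(-78) - 17994) = -3 + 451/(52*(-78) - 17994) = -3 + 451/(-4056 - 17994) = -3 + 451/(-22050) = -3 + 451*(-1/22050) = -3 - 451/22050 = -66601/22050 ≈ -3.0205)
y - 1*29635 = -66601/22050 - 1*29635 = -66601/22050 - 29635 = -653518351/22050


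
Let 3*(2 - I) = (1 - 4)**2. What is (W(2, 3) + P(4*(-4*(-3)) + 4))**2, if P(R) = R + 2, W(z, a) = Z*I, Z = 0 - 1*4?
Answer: 3364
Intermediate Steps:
Z = -4 (Z = 0 - 4 = -4)
I = -1 (I = 2 - (1 - 4)**2/3 = 2 - 1/3*(-3)**2 = 2 - 1/3*9 = 2 - 3 = -1)
W(z, a) = 4 (W(z, a) = -4*(-1) = 4)
P(R) = 2 + R
(W(2, 3) + P(4*(-4*(-3)) + 4))**2 = (4 + (2 + (4*(-4*(-3)) + 4)))**2 = (4 + (2 + (4*12 + 4)))**2 = (4 + (2 + (48 + 4)))**2 = (4 + (2 + 52))**2 = (4 + 54)**2 = 58**2 = 3364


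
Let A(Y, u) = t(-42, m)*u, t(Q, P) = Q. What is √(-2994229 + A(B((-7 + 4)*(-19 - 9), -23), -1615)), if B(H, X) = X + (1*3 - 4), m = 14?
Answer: I*√2926399 ≈ 1710.7*I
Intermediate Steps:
B(H, X) = -1 + X (B(H, X) = X + (3 - 4) = X - 1 = -1 + X)
A(Y, u) = -42*u
√(-2994229 + A(B((-7 + 4)*(-19 - 9), -23), -1615)) = √(-2994229 - 42*(-1615)) = √(-2994229 + 67830) = √(-2926399) = I*√2926399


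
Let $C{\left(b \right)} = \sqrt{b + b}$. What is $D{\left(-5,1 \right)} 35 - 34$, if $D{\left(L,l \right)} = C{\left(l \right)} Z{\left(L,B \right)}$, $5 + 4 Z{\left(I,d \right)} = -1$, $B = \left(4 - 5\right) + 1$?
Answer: $-34 - \frac{105 \sqrt{2}}{2} \approx -108.25$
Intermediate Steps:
$B = 0$ ($B = -1 + 1 = 0$)
$C{\left(b \right)} = \sqrt{2} \sqrt{b}$ ($C{\left(b \right)} = \sqrt{2 b} = \sqrt{2} \sqrt{b}$)
$Z{\left(I,d \right)} = - \frac{3}{2}$ ($Z{\left(I,d \right)} = - \frac{5}{4} + \frac{1}{4} \left(-1\right) = - \frac{5}{4} - \frac{1}{4} = - \frac{3}{2}$)
$D{\left(L,l \right)} = - \frac{3 \sqrt{2} \sqrt{l}}{2}$ ($D{\left(L,l \right)} = \sqrt{2} \sqrt{l} \left(- \frac{3}{2}\right) = - \frac{3 \sqrt{2} \sqrt{l}}{2}$)
$D{\left(-5,1 \right)} 35 - 34 = - \frac{3 \sqrt{2} \sqrt{1}}{2} \cdot 35 - 34 = \left(- \frac{3}{2}\right) \sqrt{2} \cdot 1 \cdot 35 - 34 = - \frac{3 \sqrt{2}}{2} \cdot 35 - 34 = - \frac{105 \sqrt{2}}{2} - 34 = -34 - \frac{105 \sqrt{2}}{2}$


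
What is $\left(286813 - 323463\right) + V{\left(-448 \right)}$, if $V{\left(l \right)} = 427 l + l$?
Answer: $-228394$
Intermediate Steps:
$V{\left(l \right)} = 428 l$
$\left(286813 - 323463\right) + V{\left(-448 \right)} = \left(286813 - 323463\right) + 428 \left(-448\right) = -36650 - 191744 = -228394$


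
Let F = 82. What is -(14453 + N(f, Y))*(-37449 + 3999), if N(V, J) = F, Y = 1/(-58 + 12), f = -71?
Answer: 486195750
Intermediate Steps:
Y = -1/46 (Y = 1/(-46) = -1/46 ≈ -0.021739)
N(V, J) = 82
-(14453 + N(f, Y))*(-37449 + 3999) = -(14453 + 82)*(-37449 + 3999) = -14535*(-33450) = -1*(-486195750) = 486195750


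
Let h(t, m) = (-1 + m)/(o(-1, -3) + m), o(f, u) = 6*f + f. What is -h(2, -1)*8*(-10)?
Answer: 20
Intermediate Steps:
o(f, u) = 7*f
h(t, m) = (-1 + m)/(-7 + m) (h(t, m) = (-1 + m)/(7*(-1) + m) = (-1 + m)/(-7 + m))
-h(2, -1)*8*(-10) = -((-1 - 1)/(-7 - 1))*8*(-10) = -(-2/(-8))*8*(-10) = --⅛*(-2)*8*(-10) = -(¼)*8*(-10) = -2*(-10) = -1*(-20) = 20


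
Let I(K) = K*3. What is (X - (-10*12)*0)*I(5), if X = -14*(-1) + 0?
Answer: 210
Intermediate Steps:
X = 14 (X = 14 + 0 = 14)
I(K) = 3*K
(X - (-10*12)*0)*I(5) = (14 - (-10*12)*0)*(3*5) = (14 - (-120)*0)*15 = (14 - 1*0)*15 = (14 + 0)*15 = 14*15 = 210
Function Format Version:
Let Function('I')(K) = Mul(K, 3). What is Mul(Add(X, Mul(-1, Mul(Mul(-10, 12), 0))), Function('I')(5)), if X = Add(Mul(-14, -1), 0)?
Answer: 210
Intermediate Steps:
X = 14 (X = Add(14, 0) = 14)
Function('I')(K) = Mul(3, K)
Mul(Add(X, Mul(-1, Mul(Mul(-10, 12), 0))), Function('I')(5)) = Mul(Add(14, Mul(-1, Mul(Mul(-10, 12), 0))), Mul(3, 5)) = Mul(Add(14, Mul(-1, Mul(-120, 0))), 15) = Mul(Add(14, Mul(-1, 0)), 15) = Mul(Add(14, 0), 15) = Mul(14, 15) = 210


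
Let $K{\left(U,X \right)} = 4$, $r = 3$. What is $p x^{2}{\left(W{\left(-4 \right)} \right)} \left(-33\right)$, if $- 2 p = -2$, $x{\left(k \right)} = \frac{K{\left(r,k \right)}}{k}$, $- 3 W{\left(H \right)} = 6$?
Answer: $-132$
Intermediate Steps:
$W{\left(H \right)} = -2$ ($W{\left(H \right)} = \left(- \frac{1}{3}\right) 6 = -2$)
$x{\left(k \right)} = \frac{4}{k}$
$p = 1$ ($p = \left(- \frac{1}{2}\right) \left(-2\right) = 1$)
$p x^{2}{\left(W{\left(-4 \right)} \right)} \left(-33\right) = 1 \left(\frac{4}{-2}\right)^{2} \left(-33\right) = 1 \left(4 \left(- \frac{1}{2}\right)\right)^{2} \left(-33\right) = 1 \left(-2\right)^{2} \left(-33\right) = 1 \cdot 4 \left(-33\right) = 4 \left(-33\right) = -132$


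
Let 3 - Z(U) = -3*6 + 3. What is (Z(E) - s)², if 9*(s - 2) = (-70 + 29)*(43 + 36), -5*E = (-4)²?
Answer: 11444689/81 ≈ 1.4129e+5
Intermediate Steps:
E = -16/5 (E = -⅕*(-4)² = -⅕*16 = -16/5 ≈ -3.2000)
Z(U) = 18 (Z(U) = 3 - (-3*6 + 3) = 3 - (-18 + 3) = 3 - 1*(-15) = 3 + 15 = 18)
s = -3221/9 (s = 2 + ((-70 + 29)*(43 + 36))/9 = 2 + (-41*79)/9 = 2 + (⅑)*(-3239) = 2 - 3239/9 = -3221/9 ≈ -357.89)
(Z(E) - s)² = (18 - 1*(-3221/9))² = (18 + 3221/9)² = (3383/9)² = 11444689/81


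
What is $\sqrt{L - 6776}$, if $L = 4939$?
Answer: $i \sqrt{1837} \approx 42.86 i$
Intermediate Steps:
$\sqrt{L - 6776} = \sqrt{4939 - 6776} = \sqrt{-1837} = i \sqrt{1837}$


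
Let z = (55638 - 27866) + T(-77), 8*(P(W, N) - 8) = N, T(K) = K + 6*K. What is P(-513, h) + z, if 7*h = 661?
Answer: 1526157/56 ≈ 27253.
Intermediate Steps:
h = 661/7 (h = (⅐)*661 = 661/7 ≈ 94.429)
T(K) = 7*K
P(W, N) = 8 + N/8
z = 27233 (z = (55638 - 27866) + 7*(-77) = 27772 - 539 = 27233)
P(-513, h) + z = (8 + (⅛)*(661/7)) + 27233 = (8 + 661/56) + 27233 = 1109/56 + 27233 = 1526157/56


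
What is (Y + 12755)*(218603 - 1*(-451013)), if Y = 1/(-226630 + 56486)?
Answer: 90824484376869/10634 ≈ 8.5410e+9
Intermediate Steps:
Y = -1/170144 (Y = 1/(-170144) = -1/170144 ≈ -5.8774e-6)
(Y + 12755)*(218603 - 1*(-451013)) = (-1/170144 + 12755)*(218603 - 1*(-451013)) = 2170186719*(218603 + 451013)/170144 = (2170186719/170144)*669616 = 90824484376869/10634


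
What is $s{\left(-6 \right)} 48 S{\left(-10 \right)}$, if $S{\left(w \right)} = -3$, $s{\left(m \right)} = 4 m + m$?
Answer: $4320$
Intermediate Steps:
$s{\left(m \right)} = 5 m$
$s{\left(-6 \right)} 48 S{\left(-10 \right)} = 5 \left(-6\right) 48 \left(-3\right) = \left(-30\right) 48 \left(-3\right) = \left(-1440\right) \left(-3\right) = 4320$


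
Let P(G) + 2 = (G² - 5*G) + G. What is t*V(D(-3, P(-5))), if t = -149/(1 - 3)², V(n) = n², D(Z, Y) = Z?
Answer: -1341/4 ≈ -335.25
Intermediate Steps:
P(G) = -2 + G² - 4*G (P(G) = -2 + ((G² - 5*G) + G) = -2 + (G² - 4*G) = -2 + G² - 4*G)
t = -149/4 (t = -149/((-2)²) = -149/4 ≈ -37.250)
t*V(D(-3, P(-5))) = -149/4*(-3)² = -149/4*9 = -1341/4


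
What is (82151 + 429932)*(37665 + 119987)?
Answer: 80730909116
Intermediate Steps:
(82151 + 429932)*(37665 + 119987) = 512083*157652 = 80730909116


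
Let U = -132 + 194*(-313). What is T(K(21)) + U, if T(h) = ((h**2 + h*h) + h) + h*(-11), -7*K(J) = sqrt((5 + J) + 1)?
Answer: -2981792/49 + 30*sqrt(3)/7 ≈ -60846.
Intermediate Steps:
U = -60854 (U = -132 - 60722 = -60854)
K(J) = -sqrt(6 + J)/7 (K(J) = -sqrt((5 + J) + 1)/7 = -sqrt(6 + J)/7)
T(h) = -10*h + 2*h**2 (T(h) = ((h**2 + h**2) + h) - 11*h = (2*h**2 + h) - 11*h = (h + 2*h**2) - 11*h = -10*h + 2*h**2)
T(K(21)) + U = 2*(-sqrt(6 + 21)/7)*(-5 - sqrt(6 + 21)/7) - 60854 = 2*(-3*sqrt(3)/7)*(-5 - 3*sqrt(3)/7) - 60854 = -6*sqrt(3)*(-5 - 3*sqrt(3)/7)/7 - 60854 = -60854 - 6*sqrt(3)*(-5 - 3*sqrt(3)/7)/7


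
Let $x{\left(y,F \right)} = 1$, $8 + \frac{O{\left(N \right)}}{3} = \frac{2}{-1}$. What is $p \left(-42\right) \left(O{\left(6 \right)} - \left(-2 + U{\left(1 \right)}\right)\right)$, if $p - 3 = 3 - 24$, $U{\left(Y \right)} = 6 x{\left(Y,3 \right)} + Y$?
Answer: $-26460$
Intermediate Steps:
$O{\left(N \right)} = -30$ ($O{\left(N \right)} = -24 + 3 \frac{2}{-1} = -24 + 3 \cdot 2 \left(-1\right) = -24 + 3 \left(-2\right) = -24 - 6 = -30$)
$U{\left(Y \right)} = 6 + Y$ ($U{\left(Y \right)} = 6 \cdot 1 + Y = 6 + Y$)
$p = -18$ ($p = 3 + \left(3 - 24\right) = 3 - 21 = -18$)
$p \left(-42\right) \left(O{\left(6 \right)} - \left(-2 + U{\left(1 \right)}\right)\right) = \left(-18\right) \left(-42\right) \left(-30 + \left(2 - \left(6 + 1\right)\right)\right) = 756 \left(-30 + \left(2 - 7\right)\right) = 756 \left(-30 - 5\right) = 756 \left(-35\right) = -26460$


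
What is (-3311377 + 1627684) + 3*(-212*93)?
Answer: -1742841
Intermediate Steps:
(-3311377 + 1627684) + 3*(-212*93) = -1683693 + 3*(-19716) = -1683693 - 59148 = -1742841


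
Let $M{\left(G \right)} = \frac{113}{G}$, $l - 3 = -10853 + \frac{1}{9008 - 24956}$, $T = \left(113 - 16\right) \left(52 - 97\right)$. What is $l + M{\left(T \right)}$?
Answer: $- \frac{27974187907}{2578260} \approx -10850.0$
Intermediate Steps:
$T = -4365$ ($T = 97 \left(-45\right) = -4365$)
$l = - \frac{173035801}{15948}$ ($l = 3 - \left(10853 - \frac{1}{9008 - 24956}\right) = 3 - \left(10853 - \frac{1}{-15948}\right) = 3 - \frac{173083645}{15948} = - \frac{173035801}{15948} \approx -10850.0$)
$l + M{\left(T \right)} = - \frac{173035801}{15948} + \frac{113}{-4365} = - \frac{173035801}{15948} + 113 \left(- \frac{1}{4365}\right) = - \frac{173035801}{15948} - \frac{113}{4365} = - \frac{27974187907}{2578260}$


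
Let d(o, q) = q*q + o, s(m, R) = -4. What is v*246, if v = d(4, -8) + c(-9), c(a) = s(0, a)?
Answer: 15744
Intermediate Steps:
c(a) = -4
d(o, q) = o + q² (d(o, q) = q² + o = o + q²)
v = 64 (v = (4 + (-8)²) - 4 = (4 + 64) - 4 = 68 - 4 = 64)
v*246 = 64*246 = 15744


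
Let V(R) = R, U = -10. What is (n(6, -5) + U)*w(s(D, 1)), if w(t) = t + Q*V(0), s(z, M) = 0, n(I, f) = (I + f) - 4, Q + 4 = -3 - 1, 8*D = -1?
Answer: 0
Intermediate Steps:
D = -⅛ (D = (⅛)*(-1) = -⅛ ≈ -0.12500)
Q = -8 (Q = -4 + (-3 - 1) = -4 - 4 = -8)
n(I, f) = -4 + I + f
w(t) = t (w(t) = t - 8*0 = t + 0 = t)
(n(6, -5) + U)*w(s(D, 1)) = ((-4 + 6 - 5) - 10)*0 = (-3 - 10)*0 = -13*0 = 0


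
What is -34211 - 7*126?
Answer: -35093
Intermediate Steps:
-34211 - 7*126 = -34211 - 882 = -35093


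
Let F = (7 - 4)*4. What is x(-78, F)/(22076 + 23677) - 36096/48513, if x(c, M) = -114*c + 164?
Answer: -404055520/739871763 ≈ -0.54612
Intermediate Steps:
F = 12 (F = 3*4 = 12)
x(c, M) = 164 - 114*c
x(-78, F)/(22076 + 23677) - 36096/48513 = (164 - 114*(-78))/(22076 + 23677) - 36096/48513 = (164 + 8892)/45753 - 36096*1/48513 = 9056*(1/45753) - 12032/16171 = 9056/45753 - 12032/16171 = -404055520/739871763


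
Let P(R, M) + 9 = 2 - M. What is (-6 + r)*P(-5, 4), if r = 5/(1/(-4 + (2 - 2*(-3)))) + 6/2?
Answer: -187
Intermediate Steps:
P(R, M) = -7 - M (P(R, M) = -9 + (2 - M) = -7 - M)
r = 23 (r = 5/(1/(-4 + (2 + 6))) + 6*(½) = 5/(1/(-4 + 8)) + 3 = 5/(1/4) + 3 = 5/(¼) + 3 = 5*4 + 3 = 20 + 3 = 23)
(-6 + r)*P(-5, 4) = (-6 + 23)*(-7 - 1*4) = 17*(-7 - 4) = 17*(-11) = -187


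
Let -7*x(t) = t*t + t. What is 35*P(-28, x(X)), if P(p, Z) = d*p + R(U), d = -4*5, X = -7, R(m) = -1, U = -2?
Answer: 19565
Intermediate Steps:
d = -20 (d = -1*20 = -20)
x(t) = -t/7 - t**2/7 (x(t) = -(t*t + t)/7 = -(t**2 + t)/7 = -(t + t**2)/7 = -t/7 - t**2/7)
P(p, Z) = -1 - 20*p (P(p, Z) = -20*p - 1 = -1 - 20*p)
35*P(-28, x(X)) = 35*(-1 - 20*(-28)) = 35*(-1 + 560) = 35*559 = 19565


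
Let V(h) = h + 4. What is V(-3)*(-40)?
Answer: -40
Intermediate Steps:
V(h) = 4 + h
V(-3)*(-40) = (4 - 3)*(-40) = 1*(-40) = -40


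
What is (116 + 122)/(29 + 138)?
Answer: 238/167 ≈ 1.4251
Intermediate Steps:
(116 + 122)/(29 + 138) = 238/167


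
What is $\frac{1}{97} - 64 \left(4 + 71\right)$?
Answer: $- \frac{465599}{97} \approx -4800.0$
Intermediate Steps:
$\frac{1}{97} - 64 \left(4 + 71\right) = \frac{1}{97} - 4800 = - \frac{465599}{97}$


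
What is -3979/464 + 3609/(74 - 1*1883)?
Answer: -985843/93264 ≈ -10.570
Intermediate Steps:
-3979/464 + 3609/(74 - 1*1883) = -3979*1/464 + 3609/(74 - 1883) = -3979/464 + 3609/(-1809) = -3979/464 + 3609*(-1/1809) = -3979/464 - 401/201 = -985843/93264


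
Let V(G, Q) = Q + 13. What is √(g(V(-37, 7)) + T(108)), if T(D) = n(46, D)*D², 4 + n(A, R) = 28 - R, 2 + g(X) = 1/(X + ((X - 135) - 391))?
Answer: I*√2857032654/54 ≈ 989.84*I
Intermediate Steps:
V(G, Q) = 13 + Q
g(X) = -2 + 1/(-526 + 2*X) (g(X) = -2 + 1/(X + ((X - 135) - 391)) = -2 + 1/(X + ((-135 + X) - 391)) = -2 + 1/(X + (-526 + X)) = -2 + 1/(-526 + 2*X))
n(A, R) = 24 - R (n(A, R) = -4 + (28 - R) = 24 - R)
T(D) = D²*(24 - D) (T(D) = (24 - D)*D² = D²*(24 - D))
√(g(V(-37, 7)) + T(108)) = √((1053 - 4*(13 + 7))/(2*(-263 + (13 + 7))) + 108²*(24 - 1*108)) = √((1053 - 4*20)/(2*(-263 + 20)) + 11664*(24 - 108)) = √((½)*(1053 - 80)/(-243) + 11664*(-84)) = √((½)*(-1/243)*973 - 979776) = √(-973/486 - 979776) = √(-476172109/486) = I*√2857032654/54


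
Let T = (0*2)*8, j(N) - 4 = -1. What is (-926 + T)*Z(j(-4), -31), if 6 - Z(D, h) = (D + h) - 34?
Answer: -62968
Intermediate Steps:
j(N) = 3 (j(N) = 4 - 1 = 3)
T = 0 (T = 0*8 = 0)
Z(D, h) = 40 - D - h (Z(D, h) = 6 - ((D + h) - 34) = 6 - (-34 + D + h) = 6 + (34 - D - h) = 40 - D - h)
(-926 + T)*Z(j(-4), -31) = (-926 + 0)*(40 - 1*3 - 1*(-31)) = -926*(40 - 3 + 31) = -926*68 = -62968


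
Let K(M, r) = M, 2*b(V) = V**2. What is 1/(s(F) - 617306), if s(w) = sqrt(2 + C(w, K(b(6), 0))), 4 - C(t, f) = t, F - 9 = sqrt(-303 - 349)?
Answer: -1/(617306 - sqrt(-3 - 2*I*sqrt(163))) ≈ -1.62e-6 + 9.9427e-12*I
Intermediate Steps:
b(V) = V**2/2
F = 9 + 2*I*sqrt(163) (F = 9 + sqrt(-303 - 349) = 9 + sqrt(-652) = 9 + 2*I*sqrt(163) ≈ 9.0 + 25.534*I)
C(t, f) = 4 - t
s(w) = sqrt(6 - w) (s(w) = sqrt(2 + (4 - w)) = sqrt(6 - w))
1/(s(F) - 617306) = 1/(sqrt(6 - (9 + 2*I*sqrt(163))) - 617306) = 1/(sqrt(6 + (-9 - 2*I*sqrt(163))) - 617306) = 1/(sqrt(-3 - 2*I*sqrt(163)) - 617306) = 1/(-617306 + sqrt(-3 - 2*I*sqrt(163)))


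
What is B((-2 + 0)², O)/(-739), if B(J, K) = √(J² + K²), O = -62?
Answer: -2*√965/739 ≈ -0.084072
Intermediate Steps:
B((-2 + 0)², O)/(-739) = √(((-2 + 0)²)² + (-62)²)/(-739) = √(((-2)²)² + 3844)*(-1/739) = √(4² + 3844)*(-1/739) = √(16 + 3844)*(-1/739) = √3860*(-1/739) = (2*√965)*(-1/739) = -2*√965/739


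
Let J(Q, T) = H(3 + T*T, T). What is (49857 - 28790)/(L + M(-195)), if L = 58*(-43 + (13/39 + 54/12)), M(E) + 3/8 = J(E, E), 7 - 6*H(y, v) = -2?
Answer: -505608/53101 ≈ -9.5216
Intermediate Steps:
H(y, v) = 3/2 (H(y, v) = 7/6 - ⅙*(-2) = 7/6 + ⅓ = 3/2)
J(Q, T) = 3/2
M(E) = 9/8 (M(E) = -3/8 + 3/2 = 9/8)
L = -6641/3 (L = 58*(-43 + (13*(1/39) + 54*(1/12))) = 58*(-43 + (⅓ + 9/2)) = 58*(-43 + 29/6) = 58*(-229/6) = -6641/3 ≈ -2213.7)
(49857 - 28790)/(L + M(-195)) = (49857 - 28790)/(-6641/3 + 9/8) = 21067/(-53101/24) = 21067*(-24/53101) = -505608/53101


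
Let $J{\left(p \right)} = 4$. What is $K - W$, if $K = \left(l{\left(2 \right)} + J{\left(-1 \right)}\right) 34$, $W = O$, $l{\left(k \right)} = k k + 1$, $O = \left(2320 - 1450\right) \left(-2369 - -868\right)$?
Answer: $1306176$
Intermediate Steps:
$O = -1305870$ ($O = 870 \left(-2369 + 868\right) = 870 \left(-1501\right) = -1305870$)
$l{\left(k \right)} = 1 + k^{2}$ ($l{\left(k \right)} = k^{2} + 1 = 1 + k^{2}$)
$W = -1305870$
$K = 306$ ($K = \left(\left(1 + 2^{2}\right) + 4\right) 34 = \left(\left(1 + 4\right) + 4\right) 34 = \left(5 + 4\right) 34 = 9 \cdot 34 = 306$)
$K - W = 306 - -1305870 = 306 + 1305870 = 1306176$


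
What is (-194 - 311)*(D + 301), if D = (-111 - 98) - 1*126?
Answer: 17170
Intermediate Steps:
D = -335 (D = -209 - 126 = -335)
(-194 - 311)*(D + 301) = (-194 - 311)*(-335 + 301) = -505*(-34) = 17170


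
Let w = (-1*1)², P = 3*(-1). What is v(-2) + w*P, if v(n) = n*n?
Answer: 1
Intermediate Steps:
v(n) = n²
P = -3
w = 1 (w = (-1)² = 1)
v(-2) + w*P = (-2)² + 1*(-3) = 4 - 3 = 1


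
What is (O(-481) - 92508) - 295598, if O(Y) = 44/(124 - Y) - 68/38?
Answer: -405572564/1045 ≈ -3.8811e+5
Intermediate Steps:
O(Y) = -34/19 + 44/(124 - Y) (O(Y) = 44/(124 - Y) - 68*1/38 = 44/(124 - Y) - 34/19 = -34/19 + 44/(124 - Y))
(O(-481) - 92508) - 295598 = (2*(1690 - 17*(-481))/(19*(-124 - 481)) - 92508) - 295598 = ((2/19)*(1690 + 8177)/(-605) - 92508) - 295598 = ((2/19)*(-1/605)*9867 - 92508) - 295598 = (-1794/1045 - 92508) - 295598 = -96672654/1045 - 295598 = -405572564/1045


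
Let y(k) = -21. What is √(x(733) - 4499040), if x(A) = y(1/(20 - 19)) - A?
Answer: 13*I*√26626 ≈ 2121.3*I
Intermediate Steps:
x(A) = -21 - A
√(x(733) - 4499040) = √((-21 - 1*733) - 4499040) = √((-21 - 733) - 4499040) = √(-754 - 4499040) = √(-4499794) = 13*I*√26626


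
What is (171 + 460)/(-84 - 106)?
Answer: -631/190 ≈ -3.3211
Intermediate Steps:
(171 + 460)/(-84 - 106) = 631/(-190) = 631*(-1/190) = -631/190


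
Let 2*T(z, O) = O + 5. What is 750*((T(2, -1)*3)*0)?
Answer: 0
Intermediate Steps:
T(z, O) = 5/2 + O/2 (T(z, O) = (O + 5)/2 = (5 + O)/2 = 5/2 + O/2)
750*((T(2, -1)*3)*0) = 750*(((5/2 + (1/2)*(-1))*3)*0) = 750*(((5/2 - 1/2)*3)*0) = 750*((2*3)*0) = 750*(6*0) = 750*0 = 0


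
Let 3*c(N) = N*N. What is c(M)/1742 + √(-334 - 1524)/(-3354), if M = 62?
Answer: 1922/2613 - I*√1858/3354 ≈ 0.73555 - 0.012852*I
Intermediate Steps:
c(N) = N²/3 (c(N) = (N*N)/3 = N²/3)
c(M)/1742 + √(-334 - 1524)/(-3354) = ((⅓)*62²)/1742 + √(-334 - 1524)/(-3354) = ((⅓)*3844)*(1/1742) + √(-1858)*(-1/3354) = (3844/3)*(1/1742) + (I*√1858)*(-1/3354) = 1922/2613 - I*√1858/3354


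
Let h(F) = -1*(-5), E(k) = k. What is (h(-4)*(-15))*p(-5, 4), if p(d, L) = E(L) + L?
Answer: -600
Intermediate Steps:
h(F) = 5
p(d, L) = 2*L (p(d, L) = L + L = 2*L)
(h(-4)*(-15))*p(-5, 4) = (5*(-15))*(2*4) = -75*8 = -600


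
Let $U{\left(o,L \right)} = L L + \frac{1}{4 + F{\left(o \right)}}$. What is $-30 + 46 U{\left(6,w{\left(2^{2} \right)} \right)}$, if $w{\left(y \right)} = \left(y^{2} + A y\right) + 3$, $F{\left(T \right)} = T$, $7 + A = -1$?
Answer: $\frac{38743}{5} \approx 7748.6$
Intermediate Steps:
$A = -8$ ($A = -7 - 1 = -8$)
$w{\left(y \right)} = 3 + y^{2} - 8 y$ ($w{\left(y \right)} = \left(y^{2} - 8 y\right) + 3 = 3 + y^{2} - 8 y$)
$U{\left(o,L \right)} = L^{2} + \frac{1}{4 + o}$ ($U{\left(o,L \right)} = L L + \frac{1}{4 + o} = L^{2} + \frac{1}{4 + o}$)
$-30 + 46 U{\left(6,w{\left(2^{2} \right)} \right)} = -30 + 46 \frac{1 + 4 \left(3 + \left(2^{2}\right)^{2} - 8 \cdot 2^{2}\right)^{2} + 6 \left(3 + \left(2^{2}\right)^{2} - 8 \cdot 2^{2}\right)^{2}}{4 + 6} = -30 + 46 \frac{1 + 4 \left(3 + 4^{2} - 32\right)^{2} + 6 \left(3 + 4^{2} - 32\right)^{2}}{10} = -30 + 46 \frac{1 + 4 \left(3 + 16 - 32\right)^{2} + 6 \left(3 + 16 - 32\right)^{2}}{10} = -30 + 46 \frac{1 + 4 \left(-13\right)^{2} + 6 \left(-13\right)^{2}}{10} = -30 + 46 \frac{1 + 4 \cdot 169 + 6 \cdot 169}{10} = -30 + 46 \frac{1 + 676 + 1014}{10} = -30 + 46 \cdot \frac{1}{10} \cdot 1691 = -30 + 46 \cdot \frac{1691}{10} = -30 + \frac{38893}{5} = \frac{38743}{5}$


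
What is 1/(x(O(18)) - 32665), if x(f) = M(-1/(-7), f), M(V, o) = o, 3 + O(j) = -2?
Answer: -1/32670 ≈ -3.0609e-5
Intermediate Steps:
O(j) = -5 (O(j) = -3 - 2 = -5)
x(f) = f
1/(x(O(18)) - 32665) = 1/(-5 - 32665) = 1/(-32670) = -1/32670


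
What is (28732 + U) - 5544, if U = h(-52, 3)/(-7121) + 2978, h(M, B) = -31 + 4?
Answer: 186328113/7121 ≈ 26166.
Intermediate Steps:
h(M, B) = -27
U = 21206365/7121 (U = -27/(-7121) + 2978 = -27*(-1/7121) + 2978 = 27/7121 + 2978 = 21206365/7121 ≈ 2978.0)
(28732 + U) - 5544 = (28732 + 21206365/7121) - 5544 = 225806937/7121 - 5544 = 186328113/7121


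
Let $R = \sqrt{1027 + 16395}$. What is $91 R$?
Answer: $91 \sqrt{17422} \approx 12011.0$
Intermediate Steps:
$R = \sqrt{17422} \approx 131.99$
$91 R = 91 \sqrt{17422}$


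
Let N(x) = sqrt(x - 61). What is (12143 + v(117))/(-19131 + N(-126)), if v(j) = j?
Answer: -58636515/91498837 - 3065*I*sqrt(187)/91498837 ≈ -0.64084 - 0.00045807*I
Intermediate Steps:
N(x) = sqrt(-61 + x)
(12143 + v(117))/(-19131 + N(-126)) = (12143 + 117)/(-19131 + sqrt(-61 - 126)) = 12260/(-19131 + sqrt(-187)) = 12260/(-19131 + I*sqrt(187))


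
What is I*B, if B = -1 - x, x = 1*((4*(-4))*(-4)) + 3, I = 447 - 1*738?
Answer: 19788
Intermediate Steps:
I = -291 (I = 447 - 738 = -291)
x = 67 (x = 1*(-16*(-4)) + 3 = 1*64 + 3 = 64 + 3 = 67)
B = -68 (B = -1 - 1*67 = -1 - 67 = -68)
I*B = -291*(-68) = 19788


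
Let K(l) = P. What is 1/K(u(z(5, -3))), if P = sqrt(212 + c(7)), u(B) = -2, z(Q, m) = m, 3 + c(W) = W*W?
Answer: sqrt(258)/258 ≈ 0.062257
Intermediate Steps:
c(W) = -3 + W**2 (c(W) = -3 + W*W = -3 + W**2)
P = sqrt(258) (P = sqrt(212 + (-3 + 7**2)) = sqrt(212 + (-3 + 49)) = sqrt(212 + 46) = sqrt(258) ≈ 16.062)
K(l) = sqrt(258)
1/K(u(z(5, -3))) = 1/(sqrt(258)) = sqrt(258)/258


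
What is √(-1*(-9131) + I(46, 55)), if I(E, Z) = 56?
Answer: √9187 ≈ 95.849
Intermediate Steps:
√(-1*(-9131) + I(46, 55)) = √(-1*(-9131) + 56) = √(9131 + 56) = √9187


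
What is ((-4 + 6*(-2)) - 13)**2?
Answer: 841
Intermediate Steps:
((-4 + 6*(-2)) - 13)**2 = ((-4 - 12) - 13)**2 = (-16 - 13)**2 = (-29)**2 = 841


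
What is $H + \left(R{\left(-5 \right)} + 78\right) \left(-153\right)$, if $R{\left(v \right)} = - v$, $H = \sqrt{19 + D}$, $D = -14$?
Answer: $-12699 + \sqrt{5} \approx -12697.0$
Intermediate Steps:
$H = \sqrt{5}$ ($H = \sqrt{19 - 14} = \sqrt{5} \approx 2.2361$)
$H + \left(R{\left(-5 \right)} + 78\right) \left(-153\right) = \sqrt{5} + \left(\left(-1\right) \left(-5\right) + 78\right) \left(-153\right) = \sqrt{5} + \left(5 + 78\right) \left(-153\right) = \sqrt{5} + 83 \left(-153\right) = \sqrt{5} - 12699 = -12699 + \sqrt{5}$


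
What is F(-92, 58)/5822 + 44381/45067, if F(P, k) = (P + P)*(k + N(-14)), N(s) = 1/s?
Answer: -776917865/918330259 ≈ -0.84601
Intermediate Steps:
N(s) = 1/s
F(P, k) = 2*P*(-1/14 + k) (F(P, k) = (P + P)*(k + 1/(-14)) = (2*P)*(k - 1/14) = (2*P)*(-1/14 + k) = 2*P*(-1/14 + k))
F(-92, 58)/5822 + 44381/45067 = ((1/7)*(-92)*(-1 + 14*58))/5822 + 44381/45067 = ((1/7)*(-92)*(-1 + 812))*(1/5822) + 44381*(1/45067) = ((1/7)*(-92)*811)*(1/5822) + 44381/45067 = -74612/7*1/5822 + 44381/45067 = -37306/20377 + 44381/45067 = -776917865/918330259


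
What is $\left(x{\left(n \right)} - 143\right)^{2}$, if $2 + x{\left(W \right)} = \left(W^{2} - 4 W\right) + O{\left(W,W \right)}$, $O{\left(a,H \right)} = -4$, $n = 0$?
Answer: $22201$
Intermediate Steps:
$x{\left(W \right)} = -6 + W^{2} - 4 W$ ($x{\left(W \right)} = -2 - \left(4 - W^{2} + 4 W\right) = -6 + W^{2} - 4 W$)
$\left(x{\left(n \right)} - 143\right)^{2} = \left(\left(-6 + 0^{2} - 0\right) - 143\right)^{2} = \left(\left(-6 + 0 + 0\right) - 143\right)^{2} = \left(-6 - 143\right)^{2} = \left(-149\right)^{2} = 22201$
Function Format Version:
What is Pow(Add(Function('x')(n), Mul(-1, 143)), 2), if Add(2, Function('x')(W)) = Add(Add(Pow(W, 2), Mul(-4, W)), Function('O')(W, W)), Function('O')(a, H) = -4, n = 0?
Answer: 22201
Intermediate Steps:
Function('x')(W) = Add(-6, Pow(W, 2), Mul(-4, W)) (Function('x')(W) = Add(-2, Add(Add(Pow(W, 2), Mul(-4, W)), -4)) = Add(-2, Add(-4, Pow(W, 2), Mul(-4, W))) = Add(-6, Pow(W, 2), Mul(-4, W)))
Pow(Add(Function('x')(n), Mul(-1, 143)), 2) = Pow(Add(Add(-6, Pow(0, 2), Mul(-4, 0)), Mul(-1, 143)), 2) = Pow(Add(Add(-6, 0, 0), -143), 2) = Pow(Add(-6, -143), 2) = Pow(-149, 2) = 22201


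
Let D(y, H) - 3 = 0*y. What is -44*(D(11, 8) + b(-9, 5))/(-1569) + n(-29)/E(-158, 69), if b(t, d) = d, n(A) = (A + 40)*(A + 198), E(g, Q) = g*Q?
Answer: 306911/5701746 ≈ 0.053828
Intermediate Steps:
E(g, Q) = Q*g
n(A) = (40 + A)*(198 + A)
D(y, H) = 3 (D(y, H) = 3 + 0*y = 3 + 0 = 3)
-44*(D(11, 8) + b(-9, 5))/(-1569) + n(-29)/E(-158, 69) = -44*(3 + 5)/(-1569) + (7920 + (-29)² + 238*(-29))/((69*(-158))) = -44*8*(-1/1569) + (7920 + 841 - 6902)/(-10902) = -352*(-1/1569) + 1859*(-1/10902) = 352/1569 - 1859/10902 = 306911/5701746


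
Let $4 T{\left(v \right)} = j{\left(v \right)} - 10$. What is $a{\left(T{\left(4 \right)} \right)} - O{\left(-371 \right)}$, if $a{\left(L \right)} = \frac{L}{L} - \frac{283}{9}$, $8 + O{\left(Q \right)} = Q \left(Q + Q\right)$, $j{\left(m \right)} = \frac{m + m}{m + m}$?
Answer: $- \frac{2477740}{9} \approx -2.753 \cdot 10^{5}$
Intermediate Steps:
$j{\left(m \right)} = 1$ ($j{\left(m \right)} = \frac{2 m}{2 m} = 2 m \frac{1}{2 m} = 1$)
$O{\left(Q \right)} = -8 + 2 Q^{2}$ ($O{\left(Q \right)} = -8 + Q \left(Q + Q\right) = -8 + Q 2 Q = -8 + 2 Q^{2}$)
$T{\left(v \right)} = - \frac{9}{4}$ ($T{\left(v \right)} = \frac{1 - 10}{4} = \frac{1}{4} \left(-9\right) = - \frac{9}{4}$)
$a{\left(L \right)} = - \frac{274}{9}$ ($a{\left(L \right)} = 1 - \frac{283}{9} = - \frac{274}{9}$)
$a{\left(T{\left(4 \right)} \right)} - O{\left(-371 \right)} = - \frac{274}{9} - \left(-8 + 2 \left(-371\right)^{2}\right) = - \frac{274}{9} - \left(-8 + 2 \cdot 137641\right) = - \frac{274}{9} - \left(-8 + 275282\right) = - \frac{274}{9} - 275274 = - \frac{2477740}{9}$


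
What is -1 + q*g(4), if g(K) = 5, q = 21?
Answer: 104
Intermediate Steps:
-1 + q*g(4) = -1 + 21*5 = -1 + 105 = 104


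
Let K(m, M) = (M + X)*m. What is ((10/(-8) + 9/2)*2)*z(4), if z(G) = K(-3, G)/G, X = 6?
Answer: -195/4 ≈ -48.750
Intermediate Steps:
K(m, M) = m*(6 + M) (K(m, M) = (M + 6)*m = (6 + M)*m = m*(6 + M))
z(G) = (-18 - 3*G)/G (z(G) = (-3*(6 + G))/G = (-18 - 3*G)/G)
((10/(-8) + 9/2)*2)*z(4) = ((10/(-8) + 9/2)*2)*(-3 - 18/4) = ((10*(-⅛) + 9*(½))*2)*(-3 - 18*¼) = ((-5/4 + 9/2)*2)*(-3 - 9/2) = ((13/4)*2)*(-15/2) = (13/2)*(-15/2) = -195/4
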